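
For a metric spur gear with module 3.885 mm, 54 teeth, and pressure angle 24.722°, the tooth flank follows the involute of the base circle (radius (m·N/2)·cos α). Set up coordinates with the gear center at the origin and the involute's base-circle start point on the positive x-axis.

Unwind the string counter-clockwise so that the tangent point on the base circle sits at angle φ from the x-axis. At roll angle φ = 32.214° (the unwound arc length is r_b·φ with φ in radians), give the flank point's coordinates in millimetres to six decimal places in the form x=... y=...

x=109.171566 y=5.468402

pitch radius r_p = m·N/2 = 3.885·54/2 = 104.895000
base radius r_b = r_p·cos α = 104.895000·cos 24.722° = 95.281128
roll angle φ = 32.214° = 0.56224037 rad
x = r_b·(cos φ + φ·sin φ) = 95.281128·(0.84606293 + 0.56224037·0.53308302) = 109.171566
y = r_b·(sin φ − φ·cos φ) = 95.281128·(0.53308302 − 0.56224037·0.84606293) = 5.468402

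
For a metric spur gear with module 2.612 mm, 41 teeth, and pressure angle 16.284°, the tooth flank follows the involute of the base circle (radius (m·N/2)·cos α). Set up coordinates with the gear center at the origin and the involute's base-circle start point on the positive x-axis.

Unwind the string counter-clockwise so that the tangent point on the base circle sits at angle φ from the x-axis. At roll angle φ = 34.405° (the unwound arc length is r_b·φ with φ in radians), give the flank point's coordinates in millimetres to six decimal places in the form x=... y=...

x=59.845647 y=3.577503

pitch radius r_p = m·N/2 = 2.612·41/2 = 53.546000
base radius r_b = r_p·cos α = 53.546000·cos 16.284° = 51.397929
roll angle φ = 34.405° = 0.60048053 rad
x = r_b·(cos φ + φ·sin φ) = 51.397929·(0.82506419 + 0.60048053·0.56503901) = 59.845647
y = r_b·(sin φ − φ·cos φ) = 51.397929·(0.56503901 − 0.60048053·0.82506419) = 3.577503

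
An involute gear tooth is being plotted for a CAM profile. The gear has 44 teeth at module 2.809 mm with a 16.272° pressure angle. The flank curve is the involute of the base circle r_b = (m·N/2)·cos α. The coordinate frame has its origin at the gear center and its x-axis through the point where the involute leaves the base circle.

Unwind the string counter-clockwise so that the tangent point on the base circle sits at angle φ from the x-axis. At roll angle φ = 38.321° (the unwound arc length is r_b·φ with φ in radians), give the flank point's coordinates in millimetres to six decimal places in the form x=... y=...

x=71.143527 y=5.655718

pitch radius r_p = m·N/2 = 2.809·44/2 = 61.798000
base radius r_b = r_p·cos α = 61.798000·cos 16.272° = 59.322517
roll angle φ = 38.321° = 0.66882762 rad
x = r_b·(cos φ + φ·sin φ) = 59.322517·(0.78454916 + 0.66882762·0.62006663) = 71.143527
y = r_b·(sin φ − φ·cos φ) = 59.322517·(0.62006663 − 0.66882762·0.78454916) = 5.655718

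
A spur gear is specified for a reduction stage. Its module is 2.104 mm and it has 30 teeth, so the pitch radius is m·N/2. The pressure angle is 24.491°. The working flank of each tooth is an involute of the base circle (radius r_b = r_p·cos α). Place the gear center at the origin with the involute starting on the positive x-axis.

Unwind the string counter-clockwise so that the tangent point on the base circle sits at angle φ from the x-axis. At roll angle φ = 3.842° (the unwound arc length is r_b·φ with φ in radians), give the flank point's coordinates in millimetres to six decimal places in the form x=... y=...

x=28.784931 y=0.002885

pitch radius r_p = m·N/2 = 2.104·30/2 = 31.560000
base radius r_b = r_p·cos α = 31.560000·cos 24.491° = 28.720433
roll angle φ = 3.842° = 0.06705555 rad
x = r_b·(cos φ + φ·sin φ) = 28.720433·(0.99775262 + 0.06705555·0.06700531) = 28.784931
y = r_b·(sin φ − φ·cos φ) = 28.720433·(0.06700531 − 0.06705555·0.99775262) = 0.002885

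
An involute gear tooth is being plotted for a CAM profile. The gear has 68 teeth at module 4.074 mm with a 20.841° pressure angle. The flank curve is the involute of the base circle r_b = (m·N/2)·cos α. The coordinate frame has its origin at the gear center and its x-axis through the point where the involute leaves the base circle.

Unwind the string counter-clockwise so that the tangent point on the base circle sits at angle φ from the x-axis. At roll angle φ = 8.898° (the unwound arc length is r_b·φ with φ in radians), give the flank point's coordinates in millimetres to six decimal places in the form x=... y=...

pitch radius r_p = m·N/2 = 4.074·68/2 = 138.516000
base radius r_b = r_p·cos α = 138.516000·cos 20.841° = 129.453082
roll angle φ = 8.898° = 0.15529940 rad
x = r_b·(cos φ + φ·sin φ) = 129.453082·(0.98796527 + 0.15529940·0.15467590) = 131.004751
y = r_b·(sin φ − φ·cos φ) = 129.453082·(0.15467590 − 0.15529940·0.98796527) = 0.161233

x=131.004751 y=0.161233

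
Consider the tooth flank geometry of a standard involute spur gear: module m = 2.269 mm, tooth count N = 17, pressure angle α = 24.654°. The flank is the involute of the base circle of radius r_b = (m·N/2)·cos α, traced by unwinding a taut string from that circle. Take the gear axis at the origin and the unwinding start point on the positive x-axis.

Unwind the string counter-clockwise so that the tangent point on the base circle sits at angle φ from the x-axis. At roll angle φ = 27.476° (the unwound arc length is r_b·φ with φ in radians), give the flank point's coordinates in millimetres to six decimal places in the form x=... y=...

x=19.429468 y=0.629642

pitch radius r_p = m·N/2 = 2.269·17/2 = 19.286500
base radius r_b = r_p·cos α = 19.286500·cos 24.654° = 17.528408
roll angle φ = 27.476° = 0.47954667 rad
x = r_b·(cos φ + φ·sin φ) = 17.528408·(0.88720417 + 0.47954667·0.46137702) = 19.429468
y = r_b·(sin φ − φ·cos φ) = 17.528408·(0.46137702 − 0.47954667·0.88720417) = 0.629642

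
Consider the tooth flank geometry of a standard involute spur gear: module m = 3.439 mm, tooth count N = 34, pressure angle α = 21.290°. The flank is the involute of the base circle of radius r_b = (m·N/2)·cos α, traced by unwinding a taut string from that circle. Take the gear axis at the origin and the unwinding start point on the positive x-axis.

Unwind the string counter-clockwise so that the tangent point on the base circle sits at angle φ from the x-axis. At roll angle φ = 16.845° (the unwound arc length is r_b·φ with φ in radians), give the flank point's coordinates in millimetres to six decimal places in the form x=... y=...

pitch radius r_p = m·N/2 = 3.439·34/2 = 58.463000
base radius r_b = r_p·cos α = 58.463000·cos 21.290° = 54.473170
roll angle φ = 16.845° = 0.29400071 rad
x = r_b·(cos φ + φ·sin φ) = 54.473170·(0.95709220 + 0.29400071·0.28978358) = 56.776774
y = r_b·(sin φ − φ·cos φ) = 54.473170·(0.28978358 − 0.29400071·0.95709220) = 0.457455

x=56.776774 y=0.457455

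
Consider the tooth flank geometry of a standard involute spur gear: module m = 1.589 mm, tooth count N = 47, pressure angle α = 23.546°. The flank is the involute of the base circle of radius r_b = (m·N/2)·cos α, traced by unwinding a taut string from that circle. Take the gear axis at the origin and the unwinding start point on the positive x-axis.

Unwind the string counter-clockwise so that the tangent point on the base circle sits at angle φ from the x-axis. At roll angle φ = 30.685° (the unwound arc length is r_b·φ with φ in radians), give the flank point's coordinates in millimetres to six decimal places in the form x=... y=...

pitch radius r_p = m·N/2 = 1.589·47/2 = 37.341500
base radius r_b = r_p·cos α = 37.341500·cos 23.546° = 34.232433
roll angle φ = 30.685° = 0.53555428 rad
x = r_b·(cos φ + φ·sin φ) = 34.232433·(0.85998590 + 0.53555428·0.51031779) = 38.795233
y = r_b·(sin φ − φ·cos φ) = 34.232433·(0.51031779 − 0.53555428·0.85998590) = 1.703018

x=38.795233 y=1.703018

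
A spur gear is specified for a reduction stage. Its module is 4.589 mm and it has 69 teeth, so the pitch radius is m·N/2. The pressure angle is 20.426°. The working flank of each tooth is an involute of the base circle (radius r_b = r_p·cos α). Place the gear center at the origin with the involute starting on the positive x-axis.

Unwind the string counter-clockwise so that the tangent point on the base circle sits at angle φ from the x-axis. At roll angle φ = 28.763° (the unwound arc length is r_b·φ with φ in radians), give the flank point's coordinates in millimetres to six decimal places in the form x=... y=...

x=165.899505 y=6.100466

pitch radius r_p = m·N/2 = 4.589·69/2 = 158.320500
base radius r_b = r_p·cos α = 158.320500·cos 20.426° = 148.365895
roll angle φ = 28.763° = 0.50200905 rad
x = r_b·(cos φ + φ·sin φ) = 148.365895·(0.87661760 + 0.50200905·0.48118768) = 165.899505
y = r_b·(sin φ − φ·cos φ) = 148.365895·(0.48118768 − 0.50200905·0.87661760) = 6.100466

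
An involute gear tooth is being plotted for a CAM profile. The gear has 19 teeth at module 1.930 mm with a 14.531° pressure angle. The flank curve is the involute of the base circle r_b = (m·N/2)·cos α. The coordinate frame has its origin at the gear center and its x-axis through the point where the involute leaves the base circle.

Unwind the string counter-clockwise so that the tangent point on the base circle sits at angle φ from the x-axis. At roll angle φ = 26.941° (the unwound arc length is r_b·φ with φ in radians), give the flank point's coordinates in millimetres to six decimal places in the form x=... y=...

pitch radius r_p = m·N/2 = 1.930·19/2 = 18.335000
base radius r_b = r_p·cos α = 18.335000·cos 14.531° = 17.748501
roll angle φ = 26.941° = 0.47020915 rad
x = r_b·(cos φ + φ·sin φ) = 17.748501·(0.89147355 + 0.47020915·0.45307275) = 19.603441
y = r_b·(sin φ − φ·cos φ) = 17.748501·(0.45307275 − 0.47020915·0.89147355) = 0.601563

x=19.603441 y=0.601563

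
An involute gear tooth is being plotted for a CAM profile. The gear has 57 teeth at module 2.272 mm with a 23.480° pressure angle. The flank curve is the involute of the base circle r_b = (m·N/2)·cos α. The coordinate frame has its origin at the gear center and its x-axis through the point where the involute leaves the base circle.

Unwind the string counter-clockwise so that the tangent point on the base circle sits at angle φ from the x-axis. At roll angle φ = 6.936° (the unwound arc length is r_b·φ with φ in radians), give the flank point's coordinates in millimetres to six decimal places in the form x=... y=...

pitch radius r_p = m·N/2 = 2.272·57/2 = 64.752000
base radius r_b = r_p·cos α = 64.752000·cos 23.480° = 59.390483
roll angle φ = 6.936° = 0.12105604 rad
x = r_b·(cos φ + φ·sin φ) = 59.390483·(0.99268166 + 0.12105604·0.12076058) = 59.824061
y = r_b·(sin φ − φ·cos φ) = 59.390483·(0.12076058 − 0.12105604·0.99268166) = 0.035069

x=59.824061 y=0.035069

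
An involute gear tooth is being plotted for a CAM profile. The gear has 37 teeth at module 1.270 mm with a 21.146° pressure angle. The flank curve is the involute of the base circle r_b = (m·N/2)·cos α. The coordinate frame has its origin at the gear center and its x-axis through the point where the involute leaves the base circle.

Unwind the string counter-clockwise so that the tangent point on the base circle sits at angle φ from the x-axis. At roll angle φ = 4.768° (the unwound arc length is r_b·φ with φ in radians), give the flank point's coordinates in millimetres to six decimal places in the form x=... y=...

pitch radius r_p = m·N/2 = 1.270·37/2 = 23.495000
base radius r_b = r_p·cos α = 23.495000·cos 21.146° = 21.912946
roll angle φ = 4.768° = 0.08321730 rad
x = r_b·(cos φ + φ·sin φ) = 21.912946·(0.99653944 + 0.08321730·0.08312128) = 21.988689
y = r_b·(sin φ − φ·cos φ) = 21.912946·(0.08312128 − 0.08321730·0.99653944) = 0.004206

x=21.988689 y=0.004206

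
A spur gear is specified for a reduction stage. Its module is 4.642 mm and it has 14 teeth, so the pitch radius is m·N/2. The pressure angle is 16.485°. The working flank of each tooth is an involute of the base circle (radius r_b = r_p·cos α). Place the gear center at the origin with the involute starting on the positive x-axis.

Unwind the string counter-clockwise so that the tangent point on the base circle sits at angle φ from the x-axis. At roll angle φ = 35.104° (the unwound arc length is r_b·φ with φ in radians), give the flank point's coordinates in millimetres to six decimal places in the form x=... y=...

pitch radius r_p = m·N/2 = 4.642·14/2 = 32.494000
base radius r_b = r_p·cos α = 32.494000·cos 16.485° = 31.158303
roll angle φ = 35.104° = 0.61268038 rad
x = r_b·(cos φ + φ·sin φ) = 31.158303·(0.81810957 + 0.61268038·0.57506237) = 36.468894
y = r_b·(sin φ − φ·cos φ) = 31.158303·(0.57506237 − 0.61268038·0.81810957) = 2.300190

x=36.468894 y=2.300190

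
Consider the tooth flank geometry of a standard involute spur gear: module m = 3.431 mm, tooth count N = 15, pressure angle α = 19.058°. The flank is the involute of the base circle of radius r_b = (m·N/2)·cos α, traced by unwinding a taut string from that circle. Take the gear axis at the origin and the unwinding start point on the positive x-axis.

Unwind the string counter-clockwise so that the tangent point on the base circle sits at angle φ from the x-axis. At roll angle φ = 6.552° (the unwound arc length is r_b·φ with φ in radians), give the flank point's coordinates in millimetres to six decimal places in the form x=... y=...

x=24.480572 y=0.012108

pitch radius r_p = m·N/2 = 3.431·15/2 = 25.732500
base radius r_b = r_p·cos α = 25.732500·cos 19.058° = 24.322064
roll angle φ = 6.552° = 0.11435397 rad
x = r_b·(cos φ + φ·sin φ) = 24.322064·(0.99346871 + 0.11435397·0.11410490) = 24.480572
y = r_b·(sin φ − φ·cos φ) = 24.322064·(0.11410490 − 0.11435397·0.99346871) = 0.012108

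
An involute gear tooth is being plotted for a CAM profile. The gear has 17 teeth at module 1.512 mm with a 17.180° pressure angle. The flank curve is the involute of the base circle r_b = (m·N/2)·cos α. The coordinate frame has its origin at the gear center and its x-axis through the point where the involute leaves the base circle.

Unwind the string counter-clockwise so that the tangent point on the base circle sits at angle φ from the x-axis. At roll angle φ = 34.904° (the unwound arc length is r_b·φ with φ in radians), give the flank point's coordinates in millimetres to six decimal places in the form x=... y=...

x=14.349861 y=0.891416

pitch radius r_p = m·N/2 = 1.512·17/2 = 12.852000
base radius r_b = r_p·cos α = 12.852000·cos 17.180° = 12.278563
roll angle φ = 34.904° = 0.60918972 rad
x = r_b·(cos φ + φ·sin φ) = 12.278563·(0.82011193 + 0.60918972·0.57220313) = 14.349861
y = r_b·(sin φ − φ·cos φ) = 12.278563·(0.57220313 − 0.60918972·0.82011193) = 0.891416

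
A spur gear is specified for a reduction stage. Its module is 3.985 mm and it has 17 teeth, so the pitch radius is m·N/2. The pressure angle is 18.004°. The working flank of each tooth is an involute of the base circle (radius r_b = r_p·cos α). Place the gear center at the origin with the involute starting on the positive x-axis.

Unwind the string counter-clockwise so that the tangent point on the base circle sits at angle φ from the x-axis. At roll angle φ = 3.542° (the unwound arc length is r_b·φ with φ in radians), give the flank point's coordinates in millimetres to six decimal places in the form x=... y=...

x=32.275428 y=0.002536

pitch radius r_p = m·N/2 = 3.985·17/2 = 33.872500
base radius r_b = r_p·cos α = 33.872500·cos 18.004° = 32.213931
roll angle φ = 3.542° = 0.06181956 rad
x = r_b·(cos φ + φ·sin φ) = 32.213931·(0.99808978 + 0.06181956·0.06178019) = 32.275428
y = r_b·(sin φ − φ·cos φ) = 32.213931·(0.06178019 − 0.06181956·0.99808978) = 0.002536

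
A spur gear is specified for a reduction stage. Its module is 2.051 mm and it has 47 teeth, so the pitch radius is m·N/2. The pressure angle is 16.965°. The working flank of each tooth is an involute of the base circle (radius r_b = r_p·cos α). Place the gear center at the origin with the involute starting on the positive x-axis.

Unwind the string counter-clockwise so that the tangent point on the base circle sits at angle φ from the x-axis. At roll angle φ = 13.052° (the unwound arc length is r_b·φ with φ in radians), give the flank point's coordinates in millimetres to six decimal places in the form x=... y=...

pitch radius r_p = m·N/2 = 2.051·47/2 = 48.198500
base radius r_b = r_p·cos α = 48.198500·cos 16.965° = 46.101054
roll angle φ = 13.052° = 0.22780037 rad
x = r_b·(cos φ + φ·sin φ) = 46.101054·(0.97416550 + 0.22780037·0.22583527) = 47.281742
y = r_b·(sin φ − φ·cos φ) = 46.101054·(0.22583527 − 0.22780037·0.97416550) = 0.180716

x=47.281742 y=0.180716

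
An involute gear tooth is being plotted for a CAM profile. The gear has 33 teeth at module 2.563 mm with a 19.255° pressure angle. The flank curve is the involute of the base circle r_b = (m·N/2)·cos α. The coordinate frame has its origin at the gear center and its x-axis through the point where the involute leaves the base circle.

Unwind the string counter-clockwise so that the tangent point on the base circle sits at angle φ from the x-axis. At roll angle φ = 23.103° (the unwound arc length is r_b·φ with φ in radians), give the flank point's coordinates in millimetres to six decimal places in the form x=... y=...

pitch radius r_p = m·N/2 = 2.563·33/2 = 42.289500
base radius r_b = r_p·cos α = 42.289500·cos 19.255° = 39.923836
roll angle φ = 23.103° = 0.40322342 rad
x = r_b·(cos φ + φ·sin φ) = 39.923836·(0.91980095 + 0.40322342·0.39238528) = 43.038689
y = r_b·(sin φ − φ·cos φ) = 39.923836·(0.39238528 − 0.40322342·0.91980095) = 0.858362

x=43.038689 y=0.858362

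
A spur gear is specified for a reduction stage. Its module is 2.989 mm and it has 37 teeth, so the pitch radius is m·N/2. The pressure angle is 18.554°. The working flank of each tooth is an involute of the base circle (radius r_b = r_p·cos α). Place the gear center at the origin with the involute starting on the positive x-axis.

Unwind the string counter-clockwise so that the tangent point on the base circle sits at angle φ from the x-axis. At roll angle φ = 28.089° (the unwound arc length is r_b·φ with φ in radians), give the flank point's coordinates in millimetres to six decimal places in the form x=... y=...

pitch radius r_p = m·N/2 = 2.989·37/2 = 55.296500
base radius r_b = r_p·cos α = 55.296500·cos 18.554° = 52.422419
roll angle φ = 28.089° = 0.49024553 rad
x = r_b·(cos φ + φ·sin φ) = 52.422419·(0.88221728 + 0.49024553·0.47084252) = 58.348549
y = r_b·(sin φ − φ·cos φ) = 52.422419·(0.47084252 − 0.49024553·0.88221728) = 2.009846

x=58.348549 y=2.009846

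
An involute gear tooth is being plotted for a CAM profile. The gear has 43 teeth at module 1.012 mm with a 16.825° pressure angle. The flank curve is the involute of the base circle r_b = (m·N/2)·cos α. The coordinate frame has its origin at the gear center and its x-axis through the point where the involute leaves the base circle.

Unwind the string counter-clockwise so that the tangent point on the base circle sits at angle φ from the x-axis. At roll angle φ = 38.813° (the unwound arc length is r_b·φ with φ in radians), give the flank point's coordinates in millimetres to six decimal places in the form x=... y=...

pitch radius r_p = m·N/2 = 1.012·43/2 = 21.758000
base radius r_b = r_p·cos α = 21.758000·cos 16.825° = 20.826612
roll angle φ = 38.813° = 0.67741464 rad
x = r_b·(cos φ + φ·sin φ) = 20.826612·(0.77919577 + 0.67741464·0.62678062) = 25.070787
y = r_b·(sin φ − φ·cos φ) = 20.826612·(0.62678062 − 0.67741464·0.77919577) = 2.060627

x=25.070787 y=2.060627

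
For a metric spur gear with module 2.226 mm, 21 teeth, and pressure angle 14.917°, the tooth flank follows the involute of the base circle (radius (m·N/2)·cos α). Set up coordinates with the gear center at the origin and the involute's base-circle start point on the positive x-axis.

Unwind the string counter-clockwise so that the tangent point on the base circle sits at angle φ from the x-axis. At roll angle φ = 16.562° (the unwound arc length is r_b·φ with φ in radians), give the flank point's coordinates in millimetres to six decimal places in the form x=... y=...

x=23.509280 y=0.180319

pitch radius r_p = m·N/2 = 2.226·21/2 = 23.373000
base radius r_b = r_p·cos α = 23.373000·cos 14.917° = 22.585324
roll angle φ = 16.562° = 0.28906143 rad
x = r_b·(cos φ + φ·sin φ) = 22.585324·(0.95851184 + 0.28906143·0.28505272) = 23.509280
y = r_b·(sin φ − φ·cos φ) = 22.585324·(0.28505272 − 0.28906143·0.95851184) = 0.180319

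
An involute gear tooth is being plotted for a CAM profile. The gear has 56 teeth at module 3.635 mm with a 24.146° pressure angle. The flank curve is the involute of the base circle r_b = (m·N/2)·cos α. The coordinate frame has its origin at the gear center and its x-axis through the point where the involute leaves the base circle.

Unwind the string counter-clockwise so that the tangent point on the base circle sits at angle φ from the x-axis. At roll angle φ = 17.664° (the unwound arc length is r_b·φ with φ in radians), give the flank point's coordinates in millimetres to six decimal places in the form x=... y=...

pitch radius r_p = m·N/2 = 3.635·56/2 = 101.780000
base radius r_b = r_p·cos α = 101.780000·cos 24.146° = 92.874866
roll angle φ = 17.664° = 0.30829496 rad
x = r_b·(cos φ + φ·sin φ) = 92.874866·(0.95285232 + 0.30829496·0.30343443) = 97.184225
y = r_b·(sin φ − φ·cos φ) = 92.874866·(0.30343443 − 0.30829496·0.95285232) = 0.898551

x=97.184225 y=0.898551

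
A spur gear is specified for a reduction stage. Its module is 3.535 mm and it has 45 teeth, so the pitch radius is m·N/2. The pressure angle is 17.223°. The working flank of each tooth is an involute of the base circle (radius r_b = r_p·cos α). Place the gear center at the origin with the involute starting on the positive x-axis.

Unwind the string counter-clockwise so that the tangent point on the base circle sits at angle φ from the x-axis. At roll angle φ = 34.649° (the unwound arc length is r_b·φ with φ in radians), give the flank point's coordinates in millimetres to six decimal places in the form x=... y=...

x=88.618154 y=5.398392

pitch radius r_p = m·N/2 = 3.535·45/2 = 79.537500
base radius r_b = r_p·cos α = 79.537500·cos 17.223° = 75.971005
roll angle φ = 34.649° = 0.60473913 rad
x = r_b·(cos φ + φ·sin φ) = 75.971005·(0.82265044 + 0.60473913·0.56854749) = 88.618154
y = r_b·(sin φ − φ·cos φ) = 75.971005·(0.56854749 − 0.60473913·0.82265044) = 5.398392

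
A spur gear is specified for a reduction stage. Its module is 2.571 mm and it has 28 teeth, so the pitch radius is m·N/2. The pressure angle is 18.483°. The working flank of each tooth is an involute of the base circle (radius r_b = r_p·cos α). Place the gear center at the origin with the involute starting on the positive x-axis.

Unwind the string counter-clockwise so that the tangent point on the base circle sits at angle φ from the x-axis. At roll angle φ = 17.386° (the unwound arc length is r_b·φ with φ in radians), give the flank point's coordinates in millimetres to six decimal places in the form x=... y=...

pitch radius r_p = m·N/2 = 2.571·28/2 = 35.994000
base radius r_b = r_p·cos α = 35.994000·cos 18.483° = 34.137349
roll angle φ = 17.386° = 0.30344294 rad
x = r_b·(cos φ + φ·sin φ) = 34.137349·(0.95431337 + 0.30344294·0.29880762) = 35.672998
y = r_b·(sin φ − φ·cos φ) = 34.137349·(0.29880762 − 0.30344294·0.95431337) = 0.315018

x=35.672998 y=0.315018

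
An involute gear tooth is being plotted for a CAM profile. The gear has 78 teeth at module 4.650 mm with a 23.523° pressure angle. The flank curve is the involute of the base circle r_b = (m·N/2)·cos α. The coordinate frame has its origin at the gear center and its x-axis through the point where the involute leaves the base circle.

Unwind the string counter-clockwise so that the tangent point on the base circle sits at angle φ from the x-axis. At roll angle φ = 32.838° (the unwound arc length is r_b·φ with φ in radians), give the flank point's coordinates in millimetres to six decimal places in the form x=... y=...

pitch radius r_p = m·N/2 = 4.650·78/2 = 181.350000
base radius r_b = r_p·cos α = 181.350000·cos 23.523° = 166.279803
roll angle φ = 32.838° = 0.57313122 rad
x = r_b·(cos φ + φ·sin φ) = 166.279803·(0.84020714 + 0.57313122·0.54226558) = 191.387467
y = r_b·(sin φ − φ·cos φ) = 166.279803·(0.54226558 − 0.57313122·0.84020714) = 10.095949

x=191.387467 y=10.095949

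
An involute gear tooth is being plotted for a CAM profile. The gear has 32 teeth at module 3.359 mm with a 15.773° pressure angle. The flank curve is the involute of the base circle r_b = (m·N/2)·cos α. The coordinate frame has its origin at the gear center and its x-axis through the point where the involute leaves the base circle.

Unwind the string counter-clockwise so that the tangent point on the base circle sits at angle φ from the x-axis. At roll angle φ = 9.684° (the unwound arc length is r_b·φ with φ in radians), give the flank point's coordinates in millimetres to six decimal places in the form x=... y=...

pitch radius r_p = m·N/2 = 3.359·32/2 = 53.744000
base radius r_b = r_p·cos α = 53.744000·cos 15.773° = 51.720334
roll angle φ = 9.684° = 0.16901768 rad
x = r_b·(cos φ + φ·sin φ) = 51.720334·(0.98575048 + 0.16901768·0.16821411) = 52.453813
y = r_b·(sin φ − φ·cos φ) = 51.720334·(0.16821411 − 0.16901768·0.98575048) = 0.083003

x=52.453813 y=0.083003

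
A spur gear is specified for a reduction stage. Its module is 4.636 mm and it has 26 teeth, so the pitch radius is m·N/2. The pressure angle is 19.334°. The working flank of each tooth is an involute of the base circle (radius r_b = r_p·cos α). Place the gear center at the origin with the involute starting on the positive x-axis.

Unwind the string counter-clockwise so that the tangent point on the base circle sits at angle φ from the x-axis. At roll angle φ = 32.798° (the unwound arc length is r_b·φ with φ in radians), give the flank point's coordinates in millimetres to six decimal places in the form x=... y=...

pitch radius r_p = m·N/2 = 4.636·26/2 = 60.268000
base radius r_b = r_p·cos α = 60.268000·cos 19.334° = 56.869165
roll angle φ = 32.798° = 0.57243309 rad
x = r_b·(cos φ + φ·sin φ) = 56.869165·(0.84058551 + 0.57243309·0.54167887) = 65.437098
y = r_b·(sin φ − φ·cos φ) = 56.869165·(0.54167887 − 0.57243309·0.84058551) = 3.440579

x=65.437098 y=3.440579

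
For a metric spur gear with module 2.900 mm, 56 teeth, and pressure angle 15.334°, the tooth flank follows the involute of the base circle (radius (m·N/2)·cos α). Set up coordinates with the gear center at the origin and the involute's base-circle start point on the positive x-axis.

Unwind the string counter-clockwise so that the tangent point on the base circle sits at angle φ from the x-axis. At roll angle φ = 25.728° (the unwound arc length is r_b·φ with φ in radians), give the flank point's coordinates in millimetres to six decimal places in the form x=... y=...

pitch radius r_p = m·N/2 = 2.900·56/2 = 81.200000
base radius r_b = r_p·cos α = 81.200000·cos 15.334° = 78.309334
roll angle φ = 25.728° = 0.44903831 rad
x = r_b·(cos φ + φ·sin φ) = 78.309334·(0.90086499 + 0.44903831·0.43409938) = 85.810760
y = r_b·(sin φ − φ·cos φ) = 78.309334·(0.43409938 − 0.44903831·0.90086499) = 2.316115

x=85.810760 y=2.316115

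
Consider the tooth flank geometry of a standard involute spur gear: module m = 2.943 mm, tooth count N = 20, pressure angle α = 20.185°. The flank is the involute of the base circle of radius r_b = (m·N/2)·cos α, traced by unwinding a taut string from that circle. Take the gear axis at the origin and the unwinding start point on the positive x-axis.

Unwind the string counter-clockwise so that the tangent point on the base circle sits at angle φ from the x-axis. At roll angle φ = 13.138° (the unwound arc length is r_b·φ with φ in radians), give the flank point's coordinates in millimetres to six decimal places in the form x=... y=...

x=28.339175 y=0.110427

pitch radius r_p = m·N/2 = 2.943·20/2 = 29.430000
base radius r_b = r_p·cos α = 29.430000·cos 20.185° = 27.622509
roll angle φ = 13.138° = 0.22930136 rad
x = r_b·(cos φ + φ·sin φ) = 27.622509·(0.97382543 + 0.22930136·0.22729722) = 28.339175
y = r_b·(sin φ − φ·cos φ) = 27.622509·(0.22729722 − 0.22930136·0.97382543) = 0.110427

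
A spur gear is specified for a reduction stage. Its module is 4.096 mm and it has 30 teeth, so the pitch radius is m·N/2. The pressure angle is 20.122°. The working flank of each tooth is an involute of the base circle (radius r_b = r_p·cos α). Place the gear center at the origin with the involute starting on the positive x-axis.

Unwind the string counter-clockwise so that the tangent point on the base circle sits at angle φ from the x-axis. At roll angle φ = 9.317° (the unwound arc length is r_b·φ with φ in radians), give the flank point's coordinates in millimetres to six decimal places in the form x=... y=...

x=58.447544 y=0.082469

pitch radius r_p = m·N/2 = 4.096·30/2 = 61.440000
base radius r_b = r_p·cos α = 61.440000·cos 20.122° = 57.689839
roll angle φ = 9.317° = 0.16261233 rad
x = r_b·(cos φ + φ·sin φ) = 57.689839·(0.98680772 + 0.16261233·0.16189662) = 58.447544
y = r_b·(sin φ − φ·cos φ) = 57.689839·(0.16189662 − 0.16261233·0.98680772) = 0.082469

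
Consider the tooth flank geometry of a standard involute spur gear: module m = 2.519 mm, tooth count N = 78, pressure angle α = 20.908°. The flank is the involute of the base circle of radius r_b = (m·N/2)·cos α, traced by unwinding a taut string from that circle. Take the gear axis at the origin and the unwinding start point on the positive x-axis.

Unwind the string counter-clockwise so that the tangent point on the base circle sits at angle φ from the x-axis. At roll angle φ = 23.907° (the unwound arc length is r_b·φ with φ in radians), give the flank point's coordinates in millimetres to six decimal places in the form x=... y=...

pitch radius r_p = m·N/2 = 2.519·78/2 = 98.241000
base radius r_b = r_p·cos α = 98.241000·cos 20.908° = 91.772287
roll angle φ = 23.907° = 0.41725586 rad
x = r_b·(cos φ + φ·sin φ) = 91.772287·(0.91420445 + 0.41725586·0.40525328) = 99.416805
y = r_b·(sin φ − φ·cos φ) = 91.772287·(0.40525328 − 0.41725586·0.91420445) = 2.183824

x=99.416805 y=2.183824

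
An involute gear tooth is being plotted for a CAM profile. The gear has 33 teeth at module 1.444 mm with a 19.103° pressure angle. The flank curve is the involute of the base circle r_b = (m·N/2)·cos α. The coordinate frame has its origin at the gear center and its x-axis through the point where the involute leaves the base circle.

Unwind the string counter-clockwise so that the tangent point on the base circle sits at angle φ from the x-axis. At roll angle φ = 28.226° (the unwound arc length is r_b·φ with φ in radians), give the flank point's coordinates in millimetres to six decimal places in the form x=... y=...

pitch radius r_p = m·N/2 = 1.444·33/2 = 23.826000
base radius r_b = r_p·cos α = 23.826000·cos 19.103° = 22.513945
roll angle φ = 28.226° = 0.49263663 rad
x = r_b·(cos φ + φ·sin φ) = 22.513945·(0.88108892 + 0.49263663·0.47295064) = 25.082374
y = r_b·(sin φ − φ·cos φ) = 22.513945·(0.47295064 − 0.49263663·0.88108892) = 0.875656

x=25.082374 y=0.875656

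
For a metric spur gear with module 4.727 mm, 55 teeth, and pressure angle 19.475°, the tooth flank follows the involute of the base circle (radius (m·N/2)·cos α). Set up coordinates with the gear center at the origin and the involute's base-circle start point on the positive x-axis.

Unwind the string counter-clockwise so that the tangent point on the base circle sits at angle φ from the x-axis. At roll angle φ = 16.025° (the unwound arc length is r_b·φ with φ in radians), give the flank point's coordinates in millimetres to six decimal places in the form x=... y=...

pitch radius r_p = m·N/2 = 4.727·55/2 = 129.992500
base radius r_b = r_p·cos α = 129.992500·cos 19.475° = 122.555246
roll angle φ = 16.025° = 0.27968901 rad
x = r_b·(cos φ + φ·sin φ) = 122.555246·(0.96114133 + 0.27968901·0.27605676) = 127.255408
y = r_b·(sin φ − φ·cos φ) = 122.555246·(0.27605676 − 0.27968901·0.96114133) = 0.886821

x=127.255408 y=0.886821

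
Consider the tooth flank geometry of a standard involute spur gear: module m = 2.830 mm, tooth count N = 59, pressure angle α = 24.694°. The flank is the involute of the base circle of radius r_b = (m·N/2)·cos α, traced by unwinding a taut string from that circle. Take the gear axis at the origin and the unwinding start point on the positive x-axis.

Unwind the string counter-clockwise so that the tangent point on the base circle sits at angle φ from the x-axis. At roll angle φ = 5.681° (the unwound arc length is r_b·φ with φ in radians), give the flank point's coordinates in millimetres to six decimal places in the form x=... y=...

x=76.222391 y=0.024622

pitch radius r_p = m·N/2 = 2.830·59/2 = 83.485000
base radius r_b = r_p·cos α = 83.485000·cos 24.694° = 75.850458
roll angle φ = 5.681° = 0.09915215 rad
x = r_b·(cos φ + φ·sin φ) = 75.850458·(0.99508845 + 0.09915215·0.09898977) = 76.222391
y = r_b·(sin φ − φ·cos φ) = 75.850458·(0.09898977 − 0.09915215·0.99508845) = 0.024622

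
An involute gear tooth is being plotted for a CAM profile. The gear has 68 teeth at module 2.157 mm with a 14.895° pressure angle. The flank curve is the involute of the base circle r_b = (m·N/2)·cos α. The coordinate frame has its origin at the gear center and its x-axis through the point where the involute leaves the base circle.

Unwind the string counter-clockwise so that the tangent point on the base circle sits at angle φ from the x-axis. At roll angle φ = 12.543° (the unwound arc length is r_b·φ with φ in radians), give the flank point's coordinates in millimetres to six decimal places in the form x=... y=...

x=72.551735 y=0.246671

pitch radius r_p = m·N/2 = 2.157·68/2 = 73.338000
base radius r_b = r_p·cos α = 73.338000·cos 14.895° = 70.873734
roll angle φ = 12.543° = 0.21891665 rad
x = r_b·(cos φ + φ·sin φ) = 70.873734·(0.97613330 + 0.21891665·0.21717225) = 72.551735
y = r_b·(sin φ − φ·cos φ) = 70.873734·(0.21717225 − 0.21891665·0.97613330) = 0.246671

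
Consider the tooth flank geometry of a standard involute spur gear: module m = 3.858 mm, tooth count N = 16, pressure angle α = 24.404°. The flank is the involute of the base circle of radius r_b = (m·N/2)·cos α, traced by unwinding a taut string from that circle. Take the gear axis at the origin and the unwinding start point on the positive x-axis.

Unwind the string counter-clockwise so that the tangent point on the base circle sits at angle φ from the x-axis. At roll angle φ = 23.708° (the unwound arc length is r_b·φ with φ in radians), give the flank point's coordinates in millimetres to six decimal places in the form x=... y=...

x=30.410572 y=0.652450

pitch radius r_p = m·N/2 = 3.858·16/2 = 30.864000
base radius r_b = r_p·cos α = 30.864000·cos 24.404° = 28.106450
roll angle φ = 23.708° = 0.41378266 rad
x = r_b·(cos φ + φ·sin φ) = 28.106450·(0.91560646 + 0.41378266·0.40207562) = 30.410572
y = r_b·(sin φ − φ·cos φ) = 28.106450·(0.40207562 − 0.41378266·0.91560646) = 0.652450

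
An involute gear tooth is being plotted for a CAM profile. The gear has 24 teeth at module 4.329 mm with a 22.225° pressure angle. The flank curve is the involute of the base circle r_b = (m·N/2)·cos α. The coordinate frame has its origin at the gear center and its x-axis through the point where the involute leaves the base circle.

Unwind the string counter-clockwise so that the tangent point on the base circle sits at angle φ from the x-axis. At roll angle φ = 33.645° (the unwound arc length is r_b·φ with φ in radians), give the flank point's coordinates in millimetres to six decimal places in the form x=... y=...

x=55.678411 y=3.135192

pitch radius r_p = m·N/2 = 4.329·24/2 = 51.948000
base radius r_b = r_p·cos α = 51.948000·cos 22.225° = 48.088556
roll angle φ = 33.645° = 0.58721603 rad
x = r_b·(cos φ + φ·sin φ) = 48.088556·(0.83248635 + 0.58721603·0.55404555) = 55.678411
y = r_b·(sin φ − φ·cos φ) = 48.088556·(0.55404555 − 0.58721603·0.83248635) = 3.135192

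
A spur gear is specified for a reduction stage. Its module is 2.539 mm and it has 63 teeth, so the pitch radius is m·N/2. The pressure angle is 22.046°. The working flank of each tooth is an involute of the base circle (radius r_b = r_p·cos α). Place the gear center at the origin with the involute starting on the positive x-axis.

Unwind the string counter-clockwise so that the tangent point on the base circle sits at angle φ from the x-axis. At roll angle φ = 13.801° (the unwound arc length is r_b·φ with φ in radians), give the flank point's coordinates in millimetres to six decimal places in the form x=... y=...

pitch radius r_p = m·N/2 = 2.539·63/2 = 79.978500
base radius r_b = r_p·cos α = 79.978500·cos 22.046° = 74.130696
roll angle φ = 13.801° = 0.24087289 rad
x = r_b·(cos φ + φ·sin φ) = 74.130696·(0.97113012 + 0.24087289·0.23855041) = 76.250126
y = r_b·(sin φ − φ·cos φ) = 74.130696·(0.23855041 − 0.24087289·0.97113012) = 0.343336

x=76.250126 y=0.343336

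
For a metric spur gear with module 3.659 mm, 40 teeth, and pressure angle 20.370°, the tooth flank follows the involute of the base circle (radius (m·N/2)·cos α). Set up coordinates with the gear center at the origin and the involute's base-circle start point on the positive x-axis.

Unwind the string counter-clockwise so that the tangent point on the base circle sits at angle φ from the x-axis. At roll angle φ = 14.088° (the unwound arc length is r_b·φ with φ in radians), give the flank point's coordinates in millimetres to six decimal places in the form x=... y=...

pitch radius r_p = m·N/2 = 3.659·40/2 = 73.180000
base radius r_b = r_p·cos α = 73.180000·cos 20.370° = 68.603643
roll angle φ = 14.088° = 0.24588199 rad
x = r_b·(cos φ + φ·sin φ) = 68.603643·(0.96992302 + 0.24588199·0.24341188) = 70.646221
y = r_b·(sin φ − φ·cos φ) = 68.603643·(0.24341188 − 0.24588199·0.96992302) = 0.337892

x=70.646221 y=0.337892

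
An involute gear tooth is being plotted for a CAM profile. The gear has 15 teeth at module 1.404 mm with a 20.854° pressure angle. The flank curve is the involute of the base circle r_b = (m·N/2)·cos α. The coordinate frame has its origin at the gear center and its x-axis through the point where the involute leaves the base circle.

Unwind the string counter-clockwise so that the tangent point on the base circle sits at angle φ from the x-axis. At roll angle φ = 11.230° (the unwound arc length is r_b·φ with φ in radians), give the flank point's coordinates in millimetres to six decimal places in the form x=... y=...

x=10.027386 y=0.024603

pitch radius r_p = m·N/2 = 1.404·15/2 = 10.530000
base radius r_b = r_p·cos α = 10.530000·cos 20.854° = 9.840186
roll angle φ = 11.230° = 0.19600047 rad
x = r_b·(cos φ + φ·sin φ) = 9.840186·(0.98085332 + 0.19600047·0.19474795) = 10.027386
y = r_b·(sin φ − φ·cos φ) = 9.840186·(0.19474795 − 0.19600047·0.98085332) = 0.024603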